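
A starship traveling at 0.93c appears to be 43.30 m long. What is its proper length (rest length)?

Contracted length L = 43.30 m
γ = 1/√(1 - 0.93²) = 2.721
L₀ = γL = 2.721 × 43.30 = 117.8 m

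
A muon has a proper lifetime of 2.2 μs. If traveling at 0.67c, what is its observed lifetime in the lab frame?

Proper lifetime τ₀ = 2.2 μs
γ = 1/√(1 - 0.67²) = 1.3471
τ = γτ₀ = 1.3471 × 2.2 μs = 2.964 μs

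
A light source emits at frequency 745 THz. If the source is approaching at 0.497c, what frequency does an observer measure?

β = v/c = 0.497
(1+β)/(1-β) = 1.497/0.503 = 2.976
Doppler factor = √(2.976) = 1.725
f_obs = 745 × 1.725 = 1285 THz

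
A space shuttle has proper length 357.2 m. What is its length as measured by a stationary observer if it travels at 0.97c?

Proper length L₀ = 357.2 m
γ = 1/√(1 - 0.97²) = 4.1135
L = L₀/γ = 357.2/4.1135 = 86.84 m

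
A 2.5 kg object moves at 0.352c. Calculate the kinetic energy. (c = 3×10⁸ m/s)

γ = 1/√(1 - 0.352²) = 1.068376
γ - 1 = 0.068376
KE = (γ-1)mc² = 0.068376 × 2.5 × (3×10⁸)² = 1.538×10¹⁶ J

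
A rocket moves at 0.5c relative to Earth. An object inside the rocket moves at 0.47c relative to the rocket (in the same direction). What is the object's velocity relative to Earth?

u = (u' + v)/(1 + u'v/c²)
Numerator: 0.47 + 0.5 = 0.97
Denominator: 1 + 0.235 = 1.235
u = 0.97/1.235 = 0.7854c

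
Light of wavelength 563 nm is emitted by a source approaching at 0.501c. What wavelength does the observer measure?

β = 0.501
Wavelength Doppler factor = √(0.499/1.501) = √(0.33245) = 0.5766
λ_obs = 563 × 0.5766 = 324.6 nm (blueshift)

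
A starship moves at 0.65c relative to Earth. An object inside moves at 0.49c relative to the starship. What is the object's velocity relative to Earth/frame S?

u = (u' + v)/(1 + u'v/c²)
Numerator: 0.49 + 0.65 = 1.14
Denominator: 1 + 0.3185 = 1.3185
u = 1.14/1.3185 = 0.8646c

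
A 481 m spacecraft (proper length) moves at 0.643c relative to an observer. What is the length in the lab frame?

Proper length L₀ = 481 m
γ = 1/√(1 - 0.643²) = 1.3057
L = L₀/γ = 481/1.3057 = 368.4 m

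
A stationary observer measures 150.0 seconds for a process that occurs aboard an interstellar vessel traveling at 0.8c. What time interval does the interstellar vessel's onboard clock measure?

Dilated time Δt = 150.0 seconds
γ = 1/√(1 - 0.8²) = 1.6667
Δt₀ = Δt/γ = 150.0/1.6667 = 90.00 seconds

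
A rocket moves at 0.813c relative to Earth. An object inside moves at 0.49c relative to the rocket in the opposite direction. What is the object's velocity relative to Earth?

Object's velocity in rocket frame is u' = -0.49c
u = (u' + v)/(1 + u'v/c²) = (v - 0.49)/(1 - 0.49·v/c²)
Numerator: 0.813 - 0.49 = 0.323
Denominator: 1 - 0.39837 = 0.60163
u = 0.323/0.60163 = 0.5369c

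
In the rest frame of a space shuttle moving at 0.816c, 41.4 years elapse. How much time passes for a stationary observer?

Proper time Δt₀ = 41.4 years
γ = 1/√(1 - 0.816²) = 1.730
Δt = γΔt₀ = 1.730 × 41.4 = 71.62 years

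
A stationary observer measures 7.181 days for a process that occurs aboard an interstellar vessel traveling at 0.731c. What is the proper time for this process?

Dilated time Δt = 7.181 days
γ = 1/√(1 - 0.731²) = 1.4655
Δt₀ = Δt/γ = 7.181/1.4655 = 4.900 days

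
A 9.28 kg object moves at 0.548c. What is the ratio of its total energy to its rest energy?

E = γmc², E₀ = mc²
E/E₀ = γ = 1/√(1 - 0.548²) = 1.195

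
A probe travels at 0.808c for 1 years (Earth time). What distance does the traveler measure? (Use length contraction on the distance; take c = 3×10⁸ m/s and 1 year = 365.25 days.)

Earth distance: d = v × t = 0.808c × 1 yr = 7.6496×10¹⁵ m
γ = 1.6973
d' = d/γ = 7.6496×10¹⁵/1.6973 = 4.507×10¹⁵ m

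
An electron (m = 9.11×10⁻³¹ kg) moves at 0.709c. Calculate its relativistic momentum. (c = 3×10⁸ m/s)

γ = 1/√(1 - 0.709²) = 1.418
v = 0.709 × 3×10⁸ = 2.127×10⁸ m/s
p = γmv = 1.418 × 9.11×10⁻³¹ × 2.127×10⁸ = 2.748×10⁻²² kg·m/s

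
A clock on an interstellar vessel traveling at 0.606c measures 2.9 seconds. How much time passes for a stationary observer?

Proper time Δt₀ = 2.9 seconds
γ = 1/√(1 - 0.606²) = 1.2571
Δt = γΔt₀ = 1.2571 × 2.9 = 3.646 seconds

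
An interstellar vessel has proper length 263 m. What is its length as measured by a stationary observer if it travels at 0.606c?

Proper length L₀ = 263 m
γ = 1/√(1 - 0.606²) = 1.257
L = L₀/γ = 263/1.257 = 209.2 m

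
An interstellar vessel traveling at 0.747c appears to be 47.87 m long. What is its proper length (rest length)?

Contracted length L = 47.87 m
γ = 1/√(1 - 0.747²) = 1.504
L₀ = γL = 1.504 × 47.87 = 72.00 m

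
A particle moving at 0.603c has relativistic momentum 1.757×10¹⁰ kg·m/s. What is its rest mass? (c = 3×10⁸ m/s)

γ = 1/√(1 - 0.603²) = 1.2535
v = 0.603 × 3×10⁸ = 1.809×10⁸ m/s
m = p/(γv) = 1.757×10¹⁰/(1.2535 × 1.809×10⁸) = 77.48 kg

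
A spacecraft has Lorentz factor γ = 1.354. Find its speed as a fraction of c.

From γ = 1/√(1 - v²/c²):
1/γ² = 1/1.354² = 0.5455
v²/c² = 1 - 0.5455 = 0.4545
v/c = √(0.4545) = 0.6742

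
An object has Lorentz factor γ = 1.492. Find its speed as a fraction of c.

From γ = 1/√(1 - v²/c²):
1/γ² = 1/1.492² = 0.44922
v²/c² = 1 - 0.44922 = 0.55078
v/c = √(0.55078) = 0.7421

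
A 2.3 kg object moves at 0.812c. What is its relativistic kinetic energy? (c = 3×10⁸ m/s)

γ = 1/√(1 - 0.812²) = 1.7133
γ - 1 = 0.7133
KE = (γ-1)mc² = 0.7133 × 2.3 × (3×10⁸)² = 1.477×10¹⁷ J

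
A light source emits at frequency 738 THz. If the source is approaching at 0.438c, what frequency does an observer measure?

β = v/c = 0.438
(1+β)/(1-β) = 1.438/0.562 = 2.559
Doppler factor = √(2.559) = 1.600
f_obs = 738 × 1.600 = 1181 THz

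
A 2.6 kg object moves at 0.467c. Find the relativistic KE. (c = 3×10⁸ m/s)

γ = 1/√(1 - 0.467²) = 1.1309
γ - 1 = 0.1309
KE = (γ-1)mc² = 0.1309 × 2.6 × (3×10⁸)² = 3.063×10¹⁶ J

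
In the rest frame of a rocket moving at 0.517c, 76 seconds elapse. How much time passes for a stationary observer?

Proper time Δt₀ = 76 seconds
γ = 1/√(1 - 0.517²) = 1.16824
Δt = γΔt₀ = 1.16824 × 76 = 88.79 seconds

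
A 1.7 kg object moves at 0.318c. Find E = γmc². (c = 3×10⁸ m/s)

γ = 1/√(1 - 0.318²) = 1.055
mc² = 1.7 × (3×10⁸)² = 1.530×10¹⁷ J
E = γmc² = 1.055 × 1.530×10¹⁷ = 1.614×10¹⁷ J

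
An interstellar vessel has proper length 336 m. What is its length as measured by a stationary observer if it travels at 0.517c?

Proper length L₀ = 336 m
γ = 1/√(1 - 0.517²) = 1.1682
L = L₀/γ = 336/1.1682 = 287.6 m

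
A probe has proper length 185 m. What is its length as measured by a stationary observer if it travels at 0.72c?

Proper length L₀ = 185 m
γ = 1/√(1 - 0.72²) = 1.441
L = L₀/γ = 185/1.441 = 128.4 m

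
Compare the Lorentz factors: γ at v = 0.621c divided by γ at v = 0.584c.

γ₁ = 1/√(1 - 0.621²) = 1.276
γ₂ = 1/√(1 - 0.584²) = 1.232
γ₁/γ₂ = 1.276/1.232 = 1.036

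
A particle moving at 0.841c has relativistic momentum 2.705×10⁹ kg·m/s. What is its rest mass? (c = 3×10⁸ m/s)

γ = 1/√(1 - 0.841²) = 1.8483
v = 0.841 × 3×10⁸ = 2.523×10⁸ m/s
m = p/(γv) = 2.705×10⁹/(1.8483 × 2.523×10⁸) = 5.801 kg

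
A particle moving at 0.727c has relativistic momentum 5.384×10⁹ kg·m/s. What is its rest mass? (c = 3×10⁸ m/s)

γ = 1/√(1 - 0.727²) = 1.456
v = 0.727 × 3×10⁸ = 2.181×10⁸ m/s
m = p/(γv) = 5.384×10⁹/(1.456 × 2.181×10⁸) = 16.95 kg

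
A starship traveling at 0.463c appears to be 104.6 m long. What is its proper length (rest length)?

Contracted length L = 104.6 m
γ = 1/√(1 - 0.463²) = 1.128
L₀ = γL = 1.128 × 104.6 = 118.0 m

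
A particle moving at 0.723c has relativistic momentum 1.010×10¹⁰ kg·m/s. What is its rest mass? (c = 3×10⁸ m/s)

γ = 1/√(1 - 0.723²) = 1.4475
v = 0.723 × 3×10⁸ = 2.169×10⁸ m/s
m = p/(γv) = 1.010×10¹⁰/(1.4475 × 2.169×10⁸) = 32.17 kg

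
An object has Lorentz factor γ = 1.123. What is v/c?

From γ = 1/√(1 - v²/c²):
1/γ² = 1/1.123² = 0.79294
v²/c² = 1 - 0.79294 = 0.20706
v/c = √(0.20706) = 0.4550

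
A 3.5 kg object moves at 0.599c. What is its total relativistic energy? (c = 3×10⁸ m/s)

γ = 1/√(1 - 0.599²) = 1.249
mc² = 3.5 × (3×10⁸)² = 3.150×10¹⁷ J
E = γmc² = 1.249 × 3.150×10¹⁷ = 3.934×10¹⁷ J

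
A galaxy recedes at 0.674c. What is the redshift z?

β = 0.674
(1+β)/(1-β) = 1.674/0.326 = 5.135
√(5.135) = 2.266
z = 2.266 - 1 = 1.266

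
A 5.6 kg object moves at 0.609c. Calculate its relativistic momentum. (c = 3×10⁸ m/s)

γ = 1/√(1 - 0.609²) = 1.261
v = 0.609 × 3×10⁸ = 1.827×10⁸ m/s
p = γmv = 1.261 × 5.6 × 1.827×10⁸ = 1.290×10⁹ kg·m/s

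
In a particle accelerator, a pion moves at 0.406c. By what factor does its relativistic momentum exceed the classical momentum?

p_rel = γmv, p_class = mv
Ratio = γ = 1/√(1 - 0.406²)
= 1/√(0.835164) = 1.094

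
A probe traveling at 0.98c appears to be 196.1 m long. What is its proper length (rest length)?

Contracted length L = 196.1 m
γ = 1/√(1 - 0.98²) = 5.025
L₀ = γL = 5.025 × 196.1 = 985.4 m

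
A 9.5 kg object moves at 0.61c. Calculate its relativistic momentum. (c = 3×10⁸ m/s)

γ = 1/√(1 - 0.61²) = 1.262
v = 0.61 × 3×10⁸ = 1.830×10⁸ m/s
p = γmv = 1.262 × 9.5 × 1.830×10⁸ = 2.194×10⁹ kg·m/s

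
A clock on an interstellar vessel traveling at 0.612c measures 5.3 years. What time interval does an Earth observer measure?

Proper time Δt₀ = 5.3 years
γ = 1/√(1 - 0.612²) = 1.26445
Δt = γΔt₀ = 1.26445 × 5.3 = 6.702 years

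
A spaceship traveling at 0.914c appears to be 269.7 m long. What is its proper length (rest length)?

Contracted length L = 269.7 m
γ = 1/√(1 - 0.914²) = 2.465
L₀ = γL = 2.465 × 269.7 = 664.8 m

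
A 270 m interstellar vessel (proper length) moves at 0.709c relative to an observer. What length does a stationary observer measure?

Proper length L₀ = 270 m
γ = 1/√(1 - 0.709²) = 1.418
L = L₀/γ = 270/1.418 = 190.4 m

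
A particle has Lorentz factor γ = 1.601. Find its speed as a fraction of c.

From γ = 1/√(1 - v²/c²):
1/γ² = 1/1.601² = 0.39014
v²/c² = 1 - 0.39014 = 0.60986
v/c = √(0.60986) = 0.7809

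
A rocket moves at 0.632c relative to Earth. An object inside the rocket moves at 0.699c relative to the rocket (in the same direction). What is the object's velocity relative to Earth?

u = (u' + v)/(1 + u'v/c²)
Numerator: 0.699 + 0.632 = 1.331
Denominator: 1 + 0.441768 = 1.441768
u = 1.331/1.441768 = 0.9232c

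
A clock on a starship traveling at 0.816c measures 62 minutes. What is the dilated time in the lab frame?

Proper time Δt₀ = 62 minutes
γ = 1/√(1 - 0.816²) = 1.730
Δt = γΔt₀ = 1.730 × 62 = 107.3 minutes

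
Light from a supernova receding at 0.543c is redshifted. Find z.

β = 0.543
(1+β)/(1-β) = 1.543/0.457 = 3.3764
√(3.3764) = 1.8375
z = 1.8375 - 1 = 0.8375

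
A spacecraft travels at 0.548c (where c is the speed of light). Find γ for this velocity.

v/c = 0.548, so (v/c)² = 0.300304
1 - (v/c)² = 0.699696
γ = 1/√(0.699696) = 1.195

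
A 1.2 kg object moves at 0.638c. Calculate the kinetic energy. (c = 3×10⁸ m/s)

γ = 1/√(1 - 0.638²) = 1.2986
γ - 1 = 0.2986
KE = (γ-1)mc² = 0.2986 × 1.2 × (3×10⁸)² = 3.225×10¹⁶ J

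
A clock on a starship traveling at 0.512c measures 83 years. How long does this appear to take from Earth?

Proper time Δt₀ = 83 years
γ = 1/√(1 - 0.512²) = 1.1642
Δt = γΔt₀ = 1.1642 × 83 = 96.63 years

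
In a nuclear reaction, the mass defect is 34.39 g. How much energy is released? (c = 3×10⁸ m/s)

Convert mass defect: Δm = 34.39 g = 0.03439 kg
E = Δm·c² = 0.03439 × (3×10⁸)²
= 0.03439 × 9×10¹⁶ = 3.095×10¹⁵ J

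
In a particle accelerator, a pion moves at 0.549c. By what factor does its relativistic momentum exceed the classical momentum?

p_rel = γmv, p_class = mv
Ratio = γ = 1/√(1 - 0.549²)
= 1/√(0.698599) = 1.196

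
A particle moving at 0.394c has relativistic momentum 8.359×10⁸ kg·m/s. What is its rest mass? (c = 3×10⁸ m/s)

γ = 1/√(1 - 0.394²) = 1.088
v = 0.394 × 3×10⁸ = 1.182×10⁸ m/s
m = p/(γv) = 8.359×10⁸/(1.088 × 1.182×10⁸) = 6.500 kg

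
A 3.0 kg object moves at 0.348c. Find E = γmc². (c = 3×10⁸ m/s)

γ = 1/√(1 - 0.348²) = 1.0667
mc² = 3.0 × (3×10⁸)² = 2.700×10¹⁷ J
E = γmc² = 1.0667 × 2.700×10¹⁷ = 2.880×10¹⁷ J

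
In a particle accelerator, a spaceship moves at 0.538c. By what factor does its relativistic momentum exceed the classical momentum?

p_rel = γmv, p_class = mv
Ratio = γ = 1/√(1 - 0.538²)
= 1/√(0.710556) = 1.186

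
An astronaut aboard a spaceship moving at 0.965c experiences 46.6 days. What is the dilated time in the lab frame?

Proper time Δt₀ = 46.6 days
γ = 1/√(1 - 0.965²) = 3.813
Δt = γΔt₀ = 3.813 × 46.6 = 177.7 days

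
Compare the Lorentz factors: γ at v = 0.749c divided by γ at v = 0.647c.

γ₁ = 1/√(1 - 0.749²) = 1.509
γ₂ = 1/√(1 - 0.647²) = 1.311
γ₁/γ₂ = 1.509/1.311 = 1.151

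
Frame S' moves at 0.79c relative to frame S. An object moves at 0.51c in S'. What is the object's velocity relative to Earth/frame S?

u = (u' + v)/(1 + u'v/c²)
Numerator: 0.51 + 0.79 = 1.3
Denominator: 1 + 0.4029 = 1.4029
u = 1.3/1.4029 = 0.9267c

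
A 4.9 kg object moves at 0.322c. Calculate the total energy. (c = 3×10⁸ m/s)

γ = 1/√(1 - 0.322²) = 1.0563
mc² = 4.9 × (3×10⁸)² = 4.410×10¹⁷ J
E = γmc² = 1.0563 × 4.410×10¹⁷ = 4.658×10¹⁷ J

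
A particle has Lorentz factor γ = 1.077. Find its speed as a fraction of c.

From γ = 1/√(1 - v²/c²):
1/γ² = 1/1.077² = 0.8621
v²/c² = 1 - 0.8621 = 0.1379
v/c = √(0.1379) = 0.3713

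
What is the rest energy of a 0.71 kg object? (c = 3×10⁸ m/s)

c² = (3×10⁸)² = 9.000×10¹⁶ m²/s²
E₀ = mc² = 0.71 × 9.000×10¹⁶ = 6.390×10¹⁶ J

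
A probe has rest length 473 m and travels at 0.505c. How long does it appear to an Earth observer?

Proper length L₀ = 473 m
γ = 1/√(1 - 0.505²) = 1.1586
L = L₀/γ = 473/1.1586 = 408.3 m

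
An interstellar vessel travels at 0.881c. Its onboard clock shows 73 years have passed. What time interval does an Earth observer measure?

Proper time Δt₀ = 73 years
γ = 1/√(1 - 0.881²) = 2.114
Δt = γΔt₀ = 2.114 × 73 = 154.3 years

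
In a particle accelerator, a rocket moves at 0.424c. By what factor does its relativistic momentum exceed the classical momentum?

p_rel = γmv, p_class = mv
Ratio = γ = 1/√(1 - 0.424²)
= 1/√(0.820224) = 1.104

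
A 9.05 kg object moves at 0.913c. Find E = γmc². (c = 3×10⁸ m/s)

γ = 1/√(1 - 0.913²) = 2.4512
mc² = 9.05 × (3×10⁸)² = 8.145×10¹⁷ J
E = γmc² = 2.4512 × 8.145×10¹⁷ = 1.997×10¹⁸ J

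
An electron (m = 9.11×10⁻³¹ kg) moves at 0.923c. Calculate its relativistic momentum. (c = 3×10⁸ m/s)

γ = 1/√(1 - 0.923²) = 2.599
v = 0.923 × 3×10⁸ = 2.769×10⁸ m/s
p = γmv = 2.599 × 9.11×10⁻³¹ × 2.769×10⁸ = 6.556×10⁻²² kg·m/s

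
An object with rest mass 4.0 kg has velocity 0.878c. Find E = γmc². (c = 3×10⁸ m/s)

γ = 1/√(1 - 0.878²) = 2.0892
mc² = 4.0 × (3×10⁸)² = 3.600×10¹⁷ J
E = γmc² = 2.0892 × 3.600×10¹⁷ = 7.521×10¹⁷ J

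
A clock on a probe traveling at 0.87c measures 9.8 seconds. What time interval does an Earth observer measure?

Proper time Δt₀ = 9.8 seconds
γ = 1/√(1 - 0.87²) = 2.0282
Δt = γΔt₀ = 2.0282 × 9.8 = 19.88 seconds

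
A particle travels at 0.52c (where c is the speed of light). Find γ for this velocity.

v/c = 0.52, so (v/c)² = 0.2704
1 - (v/c)² = 0.7296
γ = 1/√(0.7296) = 1.171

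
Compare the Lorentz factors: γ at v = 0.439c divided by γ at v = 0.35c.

γ₁ = 1/√(1 - 0.439²) = 1.1130
γ₂ = 1/√(1 - 0.35²) = 1.0675
γ₁/γ₂ = 1.1130/1.0675 = 1.043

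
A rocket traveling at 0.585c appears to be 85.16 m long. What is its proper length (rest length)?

Contracted length L = 85.16 m
γ = 1/√(1 - 0.585²) = 1.233
L₀ = γL = 1.233 × 85.16 = 105.0 m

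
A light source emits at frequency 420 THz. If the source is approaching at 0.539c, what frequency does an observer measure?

β = v/c = 0.539
(1+β)/(1-β) = 1.539/0.461 = 3.3384
Doppler factor = √(3.3384) = 1.8271
f_obs = 420 × 1.8271 = 767.4 THz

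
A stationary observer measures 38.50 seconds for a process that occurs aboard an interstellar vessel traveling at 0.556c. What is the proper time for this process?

Dilated time Δt = 38.50 seconds
γ = 1/√(1 - 0.556²) = 1.203
Δt₀ = Δt/γ = 38.50/1.203 = 32.00 seconds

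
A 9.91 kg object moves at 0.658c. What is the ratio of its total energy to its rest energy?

E = γmc², E₀ = mc²
E/E₀ = γ = 1/√(1 - 0.658²) = 1.328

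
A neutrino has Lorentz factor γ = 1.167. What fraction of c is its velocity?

From γ = 1/√(1 - v²/c²):
1/γ² = 1/1.167² = 0.7343
v²/c² = 1 - 0.7343 = 0.2657
v/c = √(0.2657) = 0.5155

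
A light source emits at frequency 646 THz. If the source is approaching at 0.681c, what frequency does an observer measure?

β = v/c = 0.681
(1+β)/(1-β) = 1.681/0.319 = 5.270
Doppler factor = √(5.270) = 2.296
f_obs = 646 × 2.296 = 1483 THz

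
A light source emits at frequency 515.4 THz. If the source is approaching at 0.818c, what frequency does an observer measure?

β = v/c = 0.818
(1+β)/(1-β) = 1.818/0.182 = 9.989
Doppler factor = √(9.989) = 3.161
f_obs = 515.4 × 3.161 = 1629 THz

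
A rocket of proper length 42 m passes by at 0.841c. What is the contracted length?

Proper length L₀ = 42 m
γ = 1/√(1 - 0.841²) = 1.8483
L = L₀/γ = 42/1.8483 = 22.72 m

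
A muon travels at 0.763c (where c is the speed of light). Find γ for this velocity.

v/c = 0.763, so (v/c)² = 0.582169
1 - (v/c)² = 0.417831
γ = 1/√(0.417831) = 1.547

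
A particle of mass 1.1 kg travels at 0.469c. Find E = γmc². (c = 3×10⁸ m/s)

γ = 1/√(1 - 0.469²) = 1.132
mc² = 1.1 × (3×10⁸)² = 9.900×10¹⁶ J
E = γmc² = 1.132 × 9.900×10¹⁶ = 1.121×10¹⁷ J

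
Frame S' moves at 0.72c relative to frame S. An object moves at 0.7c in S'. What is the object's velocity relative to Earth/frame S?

u = (u' + v)/(1 + u'v/c²)
Numerator: 0.7 + 0.72 = 1.42
Denominator: 1 + 0.504 = 1.504
u = 1.42/1.504 = 0.9441c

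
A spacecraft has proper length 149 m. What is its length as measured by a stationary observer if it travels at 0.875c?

Proper length L₀ = 149 m
γ = 1/√(1 - 0.875²) = 2.0656
L = L₀/γ = 149/2.0656 = 72.13 m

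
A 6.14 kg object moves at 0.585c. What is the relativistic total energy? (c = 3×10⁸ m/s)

γ = 1/√(1 - 0.585²) = 1.233
mc² = 6.14 × (3×10⁸)² = 5.526×10¹⁷ J
E = γmc² = 1.233 × 5.526×10¹⁷ = 6.814×10¹⁷ J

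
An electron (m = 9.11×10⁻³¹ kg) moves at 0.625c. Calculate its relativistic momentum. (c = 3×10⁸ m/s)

γ = 1/√(1 - 0.625²) = 1.281
v = 0.625 × 3×10⁸ = 1.875×10⁸ m/s
p = γmv = 1.281 × 9.11×10⁻³¹ × 1.875×10⁸ = 2.188×10⁻²² kg·m/s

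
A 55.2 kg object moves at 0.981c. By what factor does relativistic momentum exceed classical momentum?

p_rel = γmv, p_class = mv
Ratio = γ = 1/√(1 - 0.981²) = 5.154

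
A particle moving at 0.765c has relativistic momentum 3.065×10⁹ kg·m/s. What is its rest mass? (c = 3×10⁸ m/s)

γ = 1/√(1 - 0.765²) = 1.5527
v = 0.765 × 3×10⁸ = 2.295×10⁸ m/s
m = p/(γv) = 3.065×10⁹/(1.5527 × 2.295×10⁸) = 8.601 kg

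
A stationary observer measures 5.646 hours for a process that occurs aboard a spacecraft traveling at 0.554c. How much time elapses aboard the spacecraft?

Dilated time Δt = 5.646 hours
γ = 1/√(1 - 0.554²) = 1.2012
Δt₀ = Δt/γ = 5.646/1.2012 = 4.700 hours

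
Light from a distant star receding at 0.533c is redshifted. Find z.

β = 0.533
(1+β)/(1-β) = 1.533/0.467 = 3.2827
√(3.2827) = 1.8118
z = 1.8118 - 1 = 0.8118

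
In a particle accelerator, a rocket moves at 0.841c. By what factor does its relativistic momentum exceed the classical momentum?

p_rel = γmv, p_class = mv
Ratio = γ = 1/√(1 - 0.841²)
= 1/√(0.292719) = 1.848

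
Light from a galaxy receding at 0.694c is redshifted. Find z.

β = 0.694
(1+β)/(1-β) = 1.694/0.306 = 5.536
√(5.536) = 2.353
z = 2.353 - 1 = 1.353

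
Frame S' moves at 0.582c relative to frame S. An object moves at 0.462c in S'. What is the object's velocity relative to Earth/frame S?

u = (u' + v)/(1 + u'v/c²)
Numerator: 0.462 + 0.582 = 1.044
Denominator: 1 + 0.268884 = 1.268884
u = 1.044/1.268884 = 0.8228c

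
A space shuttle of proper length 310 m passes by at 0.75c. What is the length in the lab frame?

Proper length L₀ = 310 m
γ = 1/√(1 - 0.75²) = 1.512
L = L₀/γ = 310/1.512 = 205.0 m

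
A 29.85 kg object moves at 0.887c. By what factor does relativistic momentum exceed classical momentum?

p_rel = γmv, p_class = mv
Ratio = γ = 1/√(1 - 0.887²) = 2.166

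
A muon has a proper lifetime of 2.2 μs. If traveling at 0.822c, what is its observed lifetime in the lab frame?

Proper lifetime τ₀ = 2.2 μs
γ = 1/√(1 - 0.822²) = 1.756
τ = γτ₀ = 1.756 × 2.2 μs = 3.863 μs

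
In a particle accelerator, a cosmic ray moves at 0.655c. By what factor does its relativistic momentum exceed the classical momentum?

p_rel = γmv, p_class = mv
Ratio = γ = 1/√(1 - 0.655²)
= 1/√(0.570975) = 1.323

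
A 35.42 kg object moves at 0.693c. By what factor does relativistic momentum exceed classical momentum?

p_rel = γmv, p_class = mv
Ratio = γ = 1/√(1 - 0.693²) = 1.387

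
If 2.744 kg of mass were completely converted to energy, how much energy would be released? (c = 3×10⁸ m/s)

Using E = mc²:
c² = (3×10⁸)² = 9×10¹⁶ m²/s²
E = 2.744 × 9×10¹⁶ = 2.470×10¹⁷ J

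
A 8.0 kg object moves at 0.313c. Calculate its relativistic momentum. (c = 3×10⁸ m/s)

γ = 1/√(1 - 0.313²) = 1.0529
v = 0.313 × 3×10⁸ = 9.390×10⁷ m/s
p = γmv = 1.0529 × 8.0 × 9.390×10⁷ = 7.909×10⁸ kg·m/s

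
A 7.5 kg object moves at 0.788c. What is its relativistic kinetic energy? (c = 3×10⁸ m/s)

γ = 1/√(1 - 0.788²) = 1.62423
γ - 1 = 0.62423
KE = (γ-1)mc² = 0.62423 × 7.5 × (3×10⁸)² = 4.214×10¹⁷ J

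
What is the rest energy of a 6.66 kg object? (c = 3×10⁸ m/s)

c² = (3×10⁸)² = 9.000×10¹⁶ m²/s²
E₀ = mc² = 6.66 × 9.000×10¹⁶ = 5.994×10¹⁷ J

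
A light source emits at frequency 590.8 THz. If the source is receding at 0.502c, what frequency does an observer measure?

β = v/c = 0.502
(1-β)/(1+β) = 0.498/1.502 = 0.3316
Doppler factor = √(0.3316) = 0.5758
f_obs = 590.8 × 0.5758 = 340.2 THz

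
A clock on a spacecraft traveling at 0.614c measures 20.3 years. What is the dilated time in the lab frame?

Proper time Δt₀ = 20.3 years
γ = 1/√(1 - 0.614²) = 1.267
Δt = γΔt₀ = 1.267 × 20.3 = 25.72 years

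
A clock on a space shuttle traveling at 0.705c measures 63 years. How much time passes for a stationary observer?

Proper time Δt₀ = 63 years
γ = 1/√(1 - 0.705²) = 1.410
Δt = γΔt₀ = 1.410 × 63 = 88.83 years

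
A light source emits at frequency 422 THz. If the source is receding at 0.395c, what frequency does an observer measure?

β = v/c = 0.395
(1-β)/(1+β) = 0.605/1.395 = 0.4337
Doppler factor = √(0.4337) = 0.6586
f_obs = 422 × 0.6586 = 277.9 THz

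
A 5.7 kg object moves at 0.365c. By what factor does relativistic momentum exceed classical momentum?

p_rel = γmv, p_class = mv
Ratio = γ = 1/√(1 - 0.365²) = 1.074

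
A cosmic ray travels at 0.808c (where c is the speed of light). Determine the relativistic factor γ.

v/c = 0.808, so (v/c)² = 0.652864
1 - (v/c)² = 0.347136
γ = 1/√(0.347136) = 1.697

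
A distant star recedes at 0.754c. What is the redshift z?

β = 0.754
(1+β)/(1-β) = 1.754/0.246 = 7.130
√(7.130) = 2.670
z = 2.670 - 1 = 1.670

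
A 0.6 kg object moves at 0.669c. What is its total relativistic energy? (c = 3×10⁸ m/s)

γ = 1/√(1 - 0.669²) = 1.3454
mc² = 0.6 × (3×10⁸)² = 5.400×10¹⁶ J
E = γmc² = 1.3454 × 5.400×10¹⁶ = 7.265×10¹⁶ J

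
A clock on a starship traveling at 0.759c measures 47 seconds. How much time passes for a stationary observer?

Proper time Δt₀ = 47 seconds
γ = 1/√(1 - 0.759²) = 1.536
Δt = γΔt₀ = 1.536 × 47 = 72.19 seconds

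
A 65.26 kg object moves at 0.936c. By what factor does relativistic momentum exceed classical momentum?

p_rel = γmv, p_class = mv
Ratio = γ = 1/√(1 - 0.936²) = 2.841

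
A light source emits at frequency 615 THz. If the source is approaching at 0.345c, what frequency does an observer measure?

β = v/c = 0.345
(1+β)/(1-β) = 1.345/0.655 = 2.053
Doppler factor = √(2.053) = 1.433
f_obs = 615 × 1.433 = 881.3 THz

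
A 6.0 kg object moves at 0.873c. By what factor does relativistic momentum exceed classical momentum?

p_rel = γmv, p_class = mv
Ratio = γ = 1/√(1 - 0.873²) = 2.050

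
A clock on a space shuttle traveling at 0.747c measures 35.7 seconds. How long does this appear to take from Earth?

Proper time Δt₀ = 35.7 seconds
γ = 1/√(1 - 0.747²) = 1.5042
Δt = γΔt₀ = 1.5042 × 35.7 = 53.70 seconds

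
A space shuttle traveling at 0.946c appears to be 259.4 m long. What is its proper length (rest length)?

Contracted length L = 259.4 m
γ = 1/√(1 - 0.946²) = 3.085
L₀ = γL = 3.085 × 259.4 = 800.2 m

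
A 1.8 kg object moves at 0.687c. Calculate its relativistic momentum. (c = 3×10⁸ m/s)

γ = 1/√(1 - 0.687²) = 1.376
v = 0.687 × 3×10⁸ = 2.061×10⁸ m/s
p = γmv = 1.376 × 1.8 × 2.061×10⁸ = 5.105×10⁸ kg·m/s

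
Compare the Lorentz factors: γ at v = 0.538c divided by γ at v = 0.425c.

γ₁ = 1/√(1 - 0.538²) = 1.1863
γ₂ = 1/√(1 - 0.425²) = 1.1047
γ₁/γ₂ = 1.1863/1.1047 = 1.074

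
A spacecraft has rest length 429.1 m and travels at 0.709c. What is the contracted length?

Proper length L₀ = 429.1 m
γ = 1/√(1 - 0.709²) = 1.418
L = L₀/γ = 429.1/1.418 = 302.6 m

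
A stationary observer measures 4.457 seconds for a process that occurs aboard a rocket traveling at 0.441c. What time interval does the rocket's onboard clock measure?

Dilated time Δt = 4.457 seconds
γ = 1/√(1 - 0.441²) = 1.1142
Δt₀ = Δt/γ = 4.457/1.1142 = 4.000 seconds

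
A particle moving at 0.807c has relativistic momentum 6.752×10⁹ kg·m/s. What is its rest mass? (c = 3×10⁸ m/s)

γ = 1/√(1 - 0.807²) = 1.693
v = 0.807 × 3×10⁸ = 2.421×10⁸ m/s
m = p/(γv) = 6.752×10⁹/(1.693 × 2.421×10⁸) = 16.47 kg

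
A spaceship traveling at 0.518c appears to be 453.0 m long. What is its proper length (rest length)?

Contracted length L = 453.0 m
γ = 1/√(1 - 0.518²) = 1.169
L₀ = γL = 1.169 × 453.0 = 529.6 m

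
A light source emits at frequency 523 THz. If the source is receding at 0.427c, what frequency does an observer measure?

β = v/c = 0.427
(1-β)/(1+β) = 0.573/1.427 = 0.40154
Doppler factor = √(0.40154) = 0.6337
f_obs = 523 × 0.6337 = 331.4 THz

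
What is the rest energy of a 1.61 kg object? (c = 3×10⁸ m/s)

c² = (3×10⁸)² = 9.000×10¹⁶ m²/s²
E₀ = mc² = 1.61 × 9.000×10¹⁶ = 1.449×10¹⁷ J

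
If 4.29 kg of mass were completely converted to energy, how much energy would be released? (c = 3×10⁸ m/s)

Using E = mc²:
c² = (3×10⁸)² = 9×10¹⁶ m²/s²
E = 4.29 × 9×10¹⁶ = 3.861×10¹⁷ J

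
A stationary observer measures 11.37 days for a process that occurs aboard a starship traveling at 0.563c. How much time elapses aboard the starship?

Dilated time Δt = 11.37 days
γ = 1/√(1 - 0.563²) = 1.210
Δt₀ = Δt/γ = 11.37/1.210 = 9.397 days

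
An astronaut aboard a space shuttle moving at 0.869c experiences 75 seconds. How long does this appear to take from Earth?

Proper time Δt₀ = 75 seconds
γ = 1/√(1 - 0.869²) = 2.021
Δt = γΔt₀ = 2.021 × 75 = 151.6 seconds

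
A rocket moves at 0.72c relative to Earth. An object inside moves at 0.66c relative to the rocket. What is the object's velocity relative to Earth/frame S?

u = (u' + v)/(1 + u'v/c²)
Numerator: 0.66 + 0.72 = 1.38
Denominator: 1 + 0.4752 = 1.4752
u = 1.38/1.4752 = 0.9355c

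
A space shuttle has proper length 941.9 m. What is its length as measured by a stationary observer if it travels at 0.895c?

Proper length L₀ = 941.9 m
γ = 1/√(1 - 0.895²) = 2.242
L = L₀/γ = 941.9/2.242 = 420.1 m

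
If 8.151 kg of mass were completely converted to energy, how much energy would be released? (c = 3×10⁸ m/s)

Using E = mc²:
c² = (3×10⁸)² = 9×10¹⁶ m²/s²
E = 8.151 × 9×10¹⁶ = 7.336×10¹⁷ J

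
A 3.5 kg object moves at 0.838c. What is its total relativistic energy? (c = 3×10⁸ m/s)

γ = 1/√(1 - 0.838²) = 1.8326
mc² = 3.5 × (3×10⁸)² = 3.150×10¹⁷ J
E = γmc² = 1.8326 × 3.150×10¹⁷ = 5.773×10¹⁷ J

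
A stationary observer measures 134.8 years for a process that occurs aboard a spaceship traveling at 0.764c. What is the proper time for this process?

Dilated time Δt = 134.8 years
γ = 1/√(1 - 0.764²) = 1.54987
Δt₀ = Δt/γ = 134.8/1.54987 = 86.98 years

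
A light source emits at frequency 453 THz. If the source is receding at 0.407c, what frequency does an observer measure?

β = v/c = 0.407
(1-β)/(1+β) = 0.593/1.407 = 0.4215
Doppler factor = √(0.4215) = 0.6492
f_obs = 453 × 0.6492 = 294.1 THz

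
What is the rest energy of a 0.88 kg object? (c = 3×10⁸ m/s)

c² = (3×10⁸)² = 9.000×10¹⁶ m²/s²
E₀ = mc² = 0.88 × 9.000×10¹⁶ = 7.920×10¹⁶ J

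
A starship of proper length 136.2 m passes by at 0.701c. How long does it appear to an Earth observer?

Proper length L₀ = 136.2 m
γ = 1/√(1 - 0.701²) = 1.4022
L = L₀/γ = 136.2/1.4022 = 97.13 m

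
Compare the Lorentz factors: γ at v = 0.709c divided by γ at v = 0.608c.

γ₁ = 1/√(1 - 0.709²) = 1.4180
γ₂ = 1/√(1 - 0.608²) = 1.2595
γ₁/γ₂ = 1.4180/1.2595 = 1.126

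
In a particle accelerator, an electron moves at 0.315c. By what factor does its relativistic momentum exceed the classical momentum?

p_rel = γmv, p_class = mv
Ratio = γ = 1/√(1 - 0.315²)
= 1/√(0.900775) = 1.054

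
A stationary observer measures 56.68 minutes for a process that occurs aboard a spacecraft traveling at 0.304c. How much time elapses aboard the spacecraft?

Dilated time Δt = 56.68 minutes
γ = 1/√(1 - 0.304²) = 1.0497
Δt₀ = Δt/γ = 56.68/1.0497 = 54.00 minutes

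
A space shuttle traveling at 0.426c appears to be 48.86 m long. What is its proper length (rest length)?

Contracted length L = 48.86 m
γ = 1/√(1 - 0.426²) = 1.10531
L₀ = γL = 1.10531 × 48.86 = 54.01 m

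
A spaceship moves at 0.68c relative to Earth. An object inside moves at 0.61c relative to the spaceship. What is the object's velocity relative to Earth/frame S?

u = (u' + v)/(1 + u'v/c²)
Numerator: 0.61 + 0.68 = 1.29
Denominator: 1 + 0.4148 = 1.4148
u = 1.29/1.4148 = 0.9118c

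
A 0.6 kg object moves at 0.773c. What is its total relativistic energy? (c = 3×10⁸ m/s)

γ = 1/√(1 - 0.773²) = 1.5763
mc² = 0.6 × (3×10⁸)² = 5.400×10¹⁶ J
E = γmc² = 1.5763 × 5.400×10¹⁶ = 8.512×10¹⁶ J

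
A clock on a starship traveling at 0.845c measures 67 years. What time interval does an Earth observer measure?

Proper time Δt₀ = 67 years
γ = 1/√(1 - 0.845²) = 1.870
Δt = γΔt₀ = 1.870 × 67 = 125.3 years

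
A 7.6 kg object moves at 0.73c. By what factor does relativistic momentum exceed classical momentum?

p_rel = γmv, p_class = mv
Ratio = γ = 1/√(1 - 0.73²) = 1.463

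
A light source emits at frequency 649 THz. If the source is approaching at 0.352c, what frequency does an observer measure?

β = v/c = 0.352
(1+β)/(1-β) = 1.352/0.648 = 2.0864
Doppler factor = √(2.0864) = 1.4444
f_obs = 649 × 1.4444 = 937.4 THz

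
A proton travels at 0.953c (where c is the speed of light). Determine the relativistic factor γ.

v/c = 0.953, so (v/c)² = 0.908209
1 - (v/c)² = 0.091791
γ = 1/√(0.091791) = 3.301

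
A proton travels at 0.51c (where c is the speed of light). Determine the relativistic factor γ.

v/c = 0.51, so (v/c)² = 0.2601
1 - (v/c)² = 0.7399
γ = 1/√(0.7399) = 1.163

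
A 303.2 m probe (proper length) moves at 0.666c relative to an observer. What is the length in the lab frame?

Proper length L₀ = 303.2 m
γ = 1/√(1 - 0.666²) = 1.3406
L = L₀/γ = 303.2/1.3406 = 226.2 m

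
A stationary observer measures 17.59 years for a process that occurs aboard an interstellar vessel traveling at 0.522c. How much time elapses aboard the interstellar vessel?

Dilated time Δt = 17.59 years
γ = 1/√(1 - 0.522²) = 1.1724
Δt₀ = Δt/γ = 17.59/1.1724 = 15.00 years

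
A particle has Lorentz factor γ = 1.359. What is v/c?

From γ = 1/√(1 - v²/c²):
1/γ² = 1/1.359² = 0.54145
v²/c² = 1 - 0.54145 = 0.45855
v/c = √(0.45855) = 0.6772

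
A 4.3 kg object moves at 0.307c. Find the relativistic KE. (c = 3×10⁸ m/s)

γ = 1/√(1 - 0.307²) = 1.05074
γ - 1 = 0.05074
KE = (γ-1)mc² = 0.05074 × 4.3 × (3×10⁸)² = 1.964×10¹⁶ J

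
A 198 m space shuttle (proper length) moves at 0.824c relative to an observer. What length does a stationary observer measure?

Proper length L₀ = 198 m
γ = 1/√(1 - 0.824²) = 1.765
L = L₀/γ = 198/1.765 = 112.2 m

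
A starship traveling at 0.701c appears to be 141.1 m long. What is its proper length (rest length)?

Contracted length L = 141.1 m
γ = 1/√(1 - 0.701²) = 1.4022
L₀ = γL = 1.4022 × 141.1 = 197.9 m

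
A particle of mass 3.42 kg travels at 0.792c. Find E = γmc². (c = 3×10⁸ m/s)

γ = 1/√(1 - 0.792²) = 1.638
mc² = 3.42 × (3×10⁸)² = 3.078×10¹⁷ J
E = γmc² = 1.638 × 3.078×10¹⁷ = 5.042×10¹⁷ J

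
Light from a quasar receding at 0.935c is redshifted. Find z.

β = 0.935
(1+β)/(1-β) = 1.935/0.065 = 29.77
√(29.77) = 5.456
z = 5.456 - 1 = 4.456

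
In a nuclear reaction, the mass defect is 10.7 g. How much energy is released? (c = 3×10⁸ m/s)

Convert mass defect: Δm = 10.7 g = 0.0107 kg
E = Δm·c² = 0.0107 × (3×10⁸)²
= 0.0107 × 9×10¹⁶ = 9.630×10¹⁴ J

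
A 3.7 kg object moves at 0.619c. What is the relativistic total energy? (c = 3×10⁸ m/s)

γ = 1/√(1 - 0.619²) = 1.2733
mc² = 3.7 × (3×10⁸)² = 3.330×10¹⁷ J
E = γmc² = 1.2733 × 3.330×10¹⁷ = 4.240×10¹⁷ J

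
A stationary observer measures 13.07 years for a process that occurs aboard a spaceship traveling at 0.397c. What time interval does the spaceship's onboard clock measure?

Dilated time Δt = 13.07 years
γ = 1/√(1 - 0.397²) = 1.0895
Δt₀ = Δt/γ = 13.07/1.0895 = 12.00 years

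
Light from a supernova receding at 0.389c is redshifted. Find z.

β = 0.389
(1+β)/(1-β) = 1.389/0.611 = 2.27332
√(2.27332) = 1.5078
z = 1.5078 - 1 = 0.5078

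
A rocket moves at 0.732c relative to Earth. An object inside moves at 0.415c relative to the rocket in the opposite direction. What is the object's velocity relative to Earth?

Object's velocity in rocket frame is u' = -0.415c
u = (u' + v)/(1 + u'v/c²) = (v - 0.415)/(1 - 0.415·v/c²)
Numerator: 0.732 - 0.415 = 0.317
Denominator: 1 - 0.30378 = 0.69622
u = 0.317/0.69622 = 0.4553c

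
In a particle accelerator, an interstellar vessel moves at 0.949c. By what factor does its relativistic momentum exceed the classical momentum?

p_rel = γmv, p_class = mv
Ratio = γ = 1/√(1 - 0.949²)
= 1/√(0.099399) = 3.172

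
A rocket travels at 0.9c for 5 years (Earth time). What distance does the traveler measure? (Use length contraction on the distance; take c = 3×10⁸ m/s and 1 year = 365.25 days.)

Earth distance: d = v × t = 0.9c × 5 yr = 4.260×10¹⁶ m
γ = 2.294
d' = d/γ = 4.260×10¹⁶/2.294 = 1.857×10¹⁶ m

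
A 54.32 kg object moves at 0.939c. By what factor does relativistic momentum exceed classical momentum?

p_rel = γmv, p_class = mv
Ratio = γ = 1/√(1 - 0.939²) = 2.908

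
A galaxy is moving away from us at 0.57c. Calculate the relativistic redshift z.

β = 0.57
(1+β)/(1-β) = 1.57/0.43 = 3.651
√(3.651) = 1.9108
z = 1.9108 - 1 = 0.9108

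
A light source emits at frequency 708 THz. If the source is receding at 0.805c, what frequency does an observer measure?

β = v/c = 0.805
(1-β)/(1+β) = 0.195/1.805 = 0.10803
Doppler factor = √(0.10803) = 0.3287
f_obs = 708 × 0.3287 = 232.7 THz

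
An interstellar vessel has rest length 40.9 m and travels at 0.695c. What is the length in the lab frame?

Proper length L₀ = 40.9 m
γ = 1/√(1 - 0.695²) = 1.3908
L = L₀/γ = 40.9/1.3908 = 29.41 m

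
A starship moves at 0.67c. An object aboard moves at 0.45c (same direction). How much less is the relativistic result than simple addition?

Classical: u' + v = 0.45 + 0.67 = 1.12c
Relativistic: u = (0.45 + 0.67)/(1 + 0.3015) = 1.12/1.3015 = 0.8605c
Difference: 1.12 - 0.8605 = 0.2595c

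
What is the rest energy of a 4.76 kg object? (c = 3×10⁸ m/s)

c² = (3×10⁸)² = 9.000×10¹⁶ m²/s²
E₀ = mc² = 4.76 × 9.000×10¹⁶ = 4.284×10¹⁷ J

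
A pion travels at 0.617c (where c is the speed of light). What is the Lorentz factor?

v/c = 0.617, so (v/c)² = 0.380689
1 - (v/c)² = 0.619311
γ = 1/√(0.619311) = 1.271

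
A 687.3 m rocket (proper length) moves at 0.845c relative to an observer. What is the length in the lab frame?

Proper length L₀ = 687.3 m
γ = 1/√(1 - 0.845²) = 1.870
L = L₀/γ = 687.3/1.870 = 367.5 m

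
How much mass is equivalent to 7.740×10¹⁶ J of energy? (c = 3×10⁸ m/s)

From E = mc², we get m = E/c²
c² = (3×10⁸)² = 9×10¹⁶ m²/s²
m = 7.740×10¹⁶ / 9×10¹⁶ = 0.8600 kg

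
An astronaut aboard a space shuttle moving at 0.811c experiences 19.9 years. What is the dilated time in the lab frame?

Proper time Δt₀ = 19.9 years
γ = 1/√(1 - 0.811²) = 1.709
Δt = γΔt₀ = 1.709 × 19.9 = 34.01 years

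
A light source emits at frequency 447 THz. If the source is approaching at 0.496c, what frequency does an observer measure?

β = v/c = 0.496
(1+β)/(1-β) = 1.496/0.504 = 2.9683
Doppler factor = √(2.9683) = 1.7229
f_obs = 447 × 1.7229 = 770.1 THz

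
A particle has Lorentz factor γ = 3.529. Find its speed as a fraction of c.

From γ = 1/√(1 - v²/c²):
1/γ² = 1/3.529² = 0.08030
v²/c² = 1 - 0.08030 = 0.9197
v/c = √(0.9197) = 0.9590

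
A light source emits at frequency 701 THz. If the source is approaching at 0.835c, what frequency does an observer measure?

β = v/c = 0.835
(1+β)/(1-β) = 1.835/0.165 = 11.12
Doppler factor = √(11.12) = 3.335
f_obs = 701 × 3.335 = 2338 THz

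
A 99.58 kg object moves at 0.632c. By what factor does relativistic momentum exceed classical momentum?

p_rel = γmv, p_class = mv
Ratio = γ = 1/√(1 - 0.632²) = 1.290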